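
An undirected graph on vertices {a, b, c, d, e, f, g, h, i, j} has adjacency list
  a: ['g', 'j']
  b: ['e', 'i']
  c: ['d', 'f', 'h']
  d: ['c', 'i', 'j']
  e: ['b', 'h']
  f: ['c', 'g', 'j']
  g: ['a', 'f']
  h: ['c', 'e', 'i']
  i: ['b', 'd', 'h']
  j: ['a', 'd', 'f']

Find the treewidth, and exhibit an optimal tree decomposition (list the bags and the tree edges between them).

Treewidth 2.
Bags: B1 = {a, g, j}  B2 = {f, g, j}  B3 = {d, f, j}  B4 = {c, d, f}  B5 = {c, d, i}  B6 = {c, h, i}  B7 = {b, h, i}  B8 = {b, e, h}
Tree: B1–B2, B2–B3, B3–B4, B4–B5, B5–B6, B6–B7, B7–B8

The largest bag has 3 vertices, giving width 2; this decomposition certifies tw(G) ≤ 2. The edges a–g–f–j–a form a cycle, so G is not a tree and its treewidth is at least 2. The upper and lower bounds meet at 2, so that is the treewidth.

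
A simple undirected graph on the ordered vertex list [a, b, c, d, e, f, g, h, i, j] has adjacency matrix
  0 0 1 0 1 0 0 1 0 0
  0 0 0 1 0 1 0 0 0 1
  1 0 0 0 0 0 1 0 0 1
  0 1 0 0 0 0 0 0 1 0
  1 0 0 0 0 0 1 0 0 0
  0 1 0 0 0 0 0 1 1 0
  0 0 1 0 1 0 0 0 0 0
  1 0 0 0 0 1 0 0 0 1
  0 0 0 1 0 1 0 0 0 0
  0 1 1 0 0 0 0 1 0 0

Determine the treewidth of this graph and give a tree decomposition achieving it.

Treewidth 2.
One such decomposition:
Bags: B1 = {a, e, g}  B2 = {a, c, g}  B3 = {a, c, h}  B4 = {c, h, j}  B5 = {f, h, j}  B6 = {b, f, j}  B7 = {b, f, i}  B8 = {b, d, i}
Tree: B1–B2, B2–B3, B3–B4, B4–B5, B5–B6, B6–B7, B7–B8

The largest bag has 3 vertices, giving width 2; this decomposition certifies tw(G) ≤ 2. Since e–g–c–a–e is a cycle in G, G is not acyclic. Forests are exactly the graphs of treewidth ≤ 1, so tw(G) ≥ 2. Therefore the treewidth is 2.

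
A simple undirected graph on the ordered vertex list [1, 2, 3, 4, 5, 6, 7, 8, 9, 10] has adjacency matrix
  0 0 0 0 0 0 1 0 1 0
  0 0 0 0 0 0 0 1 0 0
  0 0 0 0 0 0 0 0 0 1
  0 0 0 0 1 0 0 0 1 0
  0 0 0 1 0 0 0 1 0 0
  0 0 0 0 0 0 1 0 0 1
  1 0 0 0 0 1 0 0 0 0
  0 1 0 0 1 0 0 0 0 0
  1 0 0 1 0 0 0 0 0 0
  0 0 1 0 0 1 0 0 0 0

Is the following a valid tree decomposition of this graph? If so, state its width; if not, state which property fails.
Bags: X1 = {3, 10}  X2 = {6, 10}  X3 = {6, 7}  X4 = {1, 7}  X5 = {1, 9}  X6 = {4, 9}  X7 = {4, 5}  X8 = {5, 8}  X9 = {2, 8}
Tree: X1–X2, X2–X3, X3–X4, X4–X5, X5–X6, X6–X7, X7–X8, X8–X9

Every vertex of G appears in some bag (union = {1, 2, 3, 4, 5, 6, 7, 8, 9, 10}); every edge is covered by a bag; and for each vertex v the set of bags containing v is connected in the bag tree. The decomposition is therefore valid. The largest bag has 2 vertices, so the width is 1.

Yes; width 1.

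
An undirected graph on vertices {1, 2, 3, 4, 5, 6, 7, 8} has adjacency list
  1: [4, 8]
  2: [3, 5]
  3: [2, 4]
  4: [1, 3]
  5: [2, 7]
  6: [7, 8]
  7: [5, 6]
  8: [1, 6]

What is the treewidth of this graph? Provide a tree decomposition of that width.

Treewidth 2.
Bags: B1 = {2, 3, 4}  B2 = {1, 2, 4}  B3 = {1, 2, 8}  B4 = {2, 6, 8}  B5 = {2, 6, 7}  B6 = {2, 5, 7}
Tree: B1–B2, B2–B3, B3–B4, B4–B5, B5–B6

The largest bag has 3 vertices, giving width 2; this decomposition certifies tw(G) ≤ 2. For the lower bound, G contains the cycle 2–3–4–1–8–6–7–5–2, so G is not a forest; only forests have treewidth ≤ 1, hence tw(G) ≥ 2. Therefore the treewidth is 2.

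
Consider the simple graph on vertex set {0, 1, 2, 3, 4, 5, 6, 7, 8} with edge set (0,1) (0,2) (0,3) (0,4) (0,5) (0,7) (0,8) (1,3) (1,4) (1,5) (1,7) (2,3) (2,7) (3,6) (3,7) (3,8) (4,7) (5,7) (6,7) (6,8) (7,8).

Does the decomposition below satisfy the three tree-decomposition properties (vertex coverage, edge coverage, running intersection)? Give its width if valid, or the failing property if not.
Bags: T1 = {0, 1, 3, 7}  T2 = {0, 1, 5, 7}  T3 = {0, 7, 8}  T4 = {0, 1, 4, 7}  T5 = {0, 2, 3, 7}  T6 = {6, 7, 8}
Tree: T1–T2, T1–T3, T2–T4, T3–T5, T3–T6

A tree decomposition must satisfy three properties: every vertex lies in some bag; for every edge, both endpoints lie together in some bag; and for every vertex, the bags containing it form a connected subtree. Here edge (3,8) lies in no bag, so the decomposition is invalid.

No — edge (3,8) lies in no bag.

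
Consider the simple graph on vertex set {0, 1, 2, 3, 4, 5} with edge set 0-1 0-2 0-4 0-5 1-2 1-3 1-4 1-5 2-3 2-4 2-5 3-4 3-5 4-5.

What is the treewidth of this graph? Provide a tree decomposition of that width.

Every bag has size at most 5, so the width is 5 − 1 = 4 and tw(G) ≤ 4. On the other hand G contains the 5-clique {0, 1, 2, 4, 5}. A clique must lie in a single bag of any decomposition, so no decomposition can have width below 4. Hence tw(G) = 4 exactly.

Treewidth 4.
Bags: B1 = {0, 1, 2, 4, 5}  B2 = {1, 2, 3, 4, 5}
Tree: B1–B2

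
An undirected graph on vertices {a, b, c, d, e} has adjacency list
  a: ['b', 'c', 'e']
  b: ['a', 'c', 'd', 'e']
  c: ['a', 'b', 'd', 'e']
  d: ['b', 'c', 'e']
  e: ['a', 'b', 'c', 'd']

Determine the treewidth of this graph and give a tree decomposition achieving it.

Treewidth 3.
One such decomposition:
Bags: B1 = {b, c, d, e}  B2 = {a, b, c, e}
Tree: B1–B2

Each bag holds 4 vertices, so the decomposition has width 3, which upper-bounds the treewidth. For the lower bound, the 4 vertices {b, c, d, e} are pairwise adjacent, and any tree decomposition puts a clique entirely inside one bag — forcing width ≥ 3. Therefore the treewidth is 3.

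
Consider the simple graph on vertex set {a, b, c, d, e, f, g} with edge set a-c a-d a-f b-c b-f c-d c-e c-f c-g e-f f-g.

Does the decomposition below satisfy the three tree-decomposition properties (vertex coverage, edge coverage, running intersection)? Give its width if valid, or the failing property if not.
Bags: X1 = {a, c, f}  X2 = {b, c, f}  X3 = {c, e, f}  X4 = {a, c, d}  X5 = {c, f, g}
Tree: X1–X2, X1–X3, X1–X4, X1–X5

Yes; width 2.

Vertex coverage: the bags together contain {a, b, c, d, e, f, g}, the full vertex set. Edge coverage: each edge of G has both endpoints in at least one bag. Running intersection: for every vertex, the bags containing it form a connected subtree. All three properties hold, so this is a valid tree decomposition of width max|bag| − 1 = 2, and hence tw(G) ≤ 2.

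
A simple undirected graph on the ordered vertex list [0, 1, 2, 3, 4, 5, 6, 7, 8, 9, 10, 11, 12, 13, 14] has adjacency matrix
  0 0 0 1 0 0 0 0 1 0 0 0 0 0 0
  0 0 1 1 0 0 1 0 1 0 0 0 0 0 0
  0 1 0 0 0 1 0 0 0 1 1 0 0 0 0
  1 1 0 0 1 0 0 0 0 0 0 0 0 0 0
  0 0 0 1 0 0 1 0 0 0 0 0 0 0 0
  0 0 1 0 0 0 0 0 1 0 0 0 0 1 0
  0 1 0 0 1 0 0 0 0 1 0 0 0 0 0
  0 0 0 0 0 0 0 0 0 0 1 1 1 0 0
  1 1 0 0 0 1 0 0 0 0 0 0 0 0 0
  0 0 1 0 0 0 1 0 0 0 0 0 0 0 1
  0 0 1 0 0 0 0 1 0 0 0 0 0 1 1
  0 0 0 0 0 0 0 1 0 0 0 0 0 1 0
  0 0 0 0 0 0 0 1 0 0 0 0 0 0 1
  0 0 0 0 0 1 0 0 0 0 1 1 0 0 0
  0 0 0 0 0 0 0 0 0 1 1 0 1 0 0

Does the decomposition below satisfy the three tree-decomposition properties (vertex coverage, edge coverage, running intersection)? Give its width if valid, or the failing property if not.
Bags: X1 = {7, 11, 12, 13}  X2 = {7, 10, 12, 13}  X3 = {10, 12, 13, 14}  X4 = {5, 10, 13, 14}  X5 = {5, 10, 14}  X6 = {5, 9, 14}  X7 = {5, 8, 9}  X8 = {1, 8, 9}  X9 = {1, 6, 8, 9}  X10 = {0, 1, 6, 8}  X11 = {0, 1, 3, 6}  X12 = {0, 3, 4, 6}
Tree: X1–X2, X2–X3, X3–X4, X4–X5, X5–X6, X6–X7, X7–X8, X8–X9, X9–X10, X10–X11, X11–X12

A tree decomposition must satisfy three properties: every vertex lies in some bag; for every edge, both endpoints lie together in some bag; and for every vertex, the bags containing it form a connected subtree. Here vertex 2 appears in no bag, so the decomposition is invalid.

No — vertex 2 appears in no bag.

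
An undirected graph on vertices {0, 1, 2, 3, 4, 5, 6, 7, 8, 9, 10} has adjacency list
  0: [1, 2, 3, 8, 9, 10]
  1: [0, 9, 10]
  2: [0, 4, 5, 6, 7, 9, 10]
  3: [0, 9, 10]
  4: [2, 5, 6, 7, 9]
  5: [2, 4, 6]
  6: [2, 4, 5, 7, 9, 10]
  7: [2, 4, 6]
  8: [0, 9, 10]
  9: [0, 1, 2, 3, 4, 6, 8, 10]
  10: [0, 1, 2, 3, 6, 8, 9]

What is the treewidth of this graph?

A width-3 tree decomposition is:
Bags: B1 = {0, 3, 9, 10}  B2 = {0, 2, 9, 10}  B3 = {2, 6, 9, 10}  B4 = {0, 8, 9, 10}  B5 = {0, 1, 9, 10}  B6 = {2, 4, 6, 9}  B7 = {2, 4, 6, 7}  B8 = {2, 4, 5, 6}
Tree: B1–B2, B2–B3, B1–B4, B4–B5, B3–B6, B6–B7, B7–B8
The largest bag has 4 vertices, giving width 3; this decomposition certifies tw(G) ≤ 3. Conversely, {0, 8, 9, 10} is a clique of size 4, and the vertices of any clique must share a bag in every tree decomposition; so some bag has ≥ 4 vertices and tw(G) ≥ 3. Hence tw(G) = 3 exactly.

3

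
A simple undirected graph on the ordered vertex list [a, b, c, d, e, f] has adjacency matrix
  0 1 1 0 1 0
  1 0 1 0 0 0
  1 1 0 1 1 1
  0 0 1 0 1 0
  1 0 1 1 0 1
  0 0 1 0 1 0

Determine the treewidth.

2

A width-2 tree decomposition is:
Bags: B1 = {a, c, e}  B2 = {c, d, e}  B3 = {a, b, c}  B4 = {c, e, f}
Tree: B1–B2, B1–B3, B1–B4
Every bag has size at most 3, so the width is 3 − 1 = 2 and tw(G) ≤ 2. On the other hand G contains the 3-clique {c, d, e}. A clique must lie in a single bag of any decomposition, so no decomposition can have width below 2. The upper and lower bounds meet at 2, so that is the treewidth.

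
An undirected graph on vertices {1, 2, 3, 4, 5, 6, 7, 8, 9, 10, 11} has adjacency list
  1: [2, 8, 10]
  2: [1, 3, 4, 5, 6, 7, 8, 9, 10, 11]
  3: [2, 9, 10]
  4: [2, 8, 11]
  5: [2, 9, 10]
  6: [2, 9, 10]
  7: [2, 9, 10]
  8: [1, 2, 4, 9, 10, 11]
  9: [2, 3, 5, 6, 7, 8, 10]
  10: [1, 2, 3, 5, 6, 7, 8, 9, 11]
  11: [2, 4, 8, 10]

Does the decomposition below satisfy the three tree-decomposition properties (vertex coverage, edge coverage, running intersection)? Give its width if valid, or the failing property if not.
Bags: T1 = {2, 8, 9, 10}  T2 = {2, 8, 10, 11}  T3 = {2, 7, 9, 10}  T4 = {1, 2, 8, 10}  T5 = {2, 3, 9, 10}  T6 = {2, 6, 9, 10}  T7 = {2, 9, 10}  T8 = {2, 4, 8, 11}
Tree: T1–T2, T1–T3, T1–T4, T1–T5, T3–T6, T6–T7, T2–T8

No — vertex 5 appears in no bag.

A tree decomposition must satisfy three properties: every vertex lies in some bag; for every edge, both endpoints lie together in some bag; and for every vertex, the bags containing it form a connected subtree. Here vertex 5 appears in no bag, so the decomposition is invalid.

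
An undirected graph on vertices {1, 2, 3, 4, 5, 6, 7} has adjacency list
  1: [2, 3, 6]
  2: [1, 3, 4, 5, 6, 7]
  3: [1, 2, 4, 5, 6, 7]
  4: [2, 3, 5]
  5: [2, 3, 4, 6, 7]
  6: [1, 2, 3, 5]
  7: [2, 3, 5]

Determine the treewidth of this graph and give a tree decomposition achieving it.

Every bag has size at most 4, so the width is 4 − 1 = 3 and tw(G) ≤ 3. On the other hand G contains the 4-clique {1, 2, 3, 6}. A clique must lie in a single bag of any decomposition, so no decomposition can have width below 3. The upper and lower bounds meet at 3, so that is the treewidth.

Treewidth 3.
One optimal decomposition is:
Bags: B1 = {2, 3, 5, 7}  B2 = {2, 3, 5, 6}  B3 = {2, 3, 4, 5}  B4 = {1, 2, 3, 6}
Tree: B1–B2, B1–B3, B2–B4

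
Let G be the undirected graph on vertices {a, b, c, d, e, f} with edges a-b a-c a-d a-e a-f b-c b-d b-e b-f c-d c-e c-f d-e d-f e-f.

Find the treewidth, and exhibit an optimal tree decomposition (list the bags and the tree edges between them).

Treewidth 5.
One optimal decomposition is:
Bags: B1 = {a, b, c, d, e, f}
Tree: (single bag)

A single bag containing all 6 vertices is trivially a valid decomposition of width 5. Conversely, {a, b, c, d, e, f} is a clique of size 6, and the vertices of any clique must share a bag in every tree decomposition; so some bag has ≥ 6 vertices and tw(G) ≥ 5. Hence tw(G) = 5 exactly.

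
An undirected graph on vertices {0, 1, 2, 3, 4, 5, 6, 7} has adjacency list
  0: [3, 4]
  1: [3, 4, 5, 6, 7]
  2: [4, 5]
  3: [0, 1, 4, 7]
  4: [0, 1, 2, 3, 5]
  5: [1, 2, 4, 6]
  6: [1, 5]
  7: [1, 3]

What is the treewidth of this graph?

2

A width-2 tree decomposition is:
Bags: B1 = {2, 4, 5}  B2 = {1, 4, 5}  B3 = {1, 3, 4}  B4 = {0, 3, 4}  B5 = {1, 5, 6}  B6 = {1, 3, 7}
Tree: B1–B2, B2–B3, B3–B4, B2–B5, B3–B6
The largest bag has 3 vertices, giving width 2; this decomposition certifies tw(G) ≤ 2. For the lower bound, the 3 vertices {0, 3, 4} are pairwise adjacent, and any tree decomposition puts a clique entirely inside one bag — forcing width ≥ 2. Combining the bounds, tw(G) = 2.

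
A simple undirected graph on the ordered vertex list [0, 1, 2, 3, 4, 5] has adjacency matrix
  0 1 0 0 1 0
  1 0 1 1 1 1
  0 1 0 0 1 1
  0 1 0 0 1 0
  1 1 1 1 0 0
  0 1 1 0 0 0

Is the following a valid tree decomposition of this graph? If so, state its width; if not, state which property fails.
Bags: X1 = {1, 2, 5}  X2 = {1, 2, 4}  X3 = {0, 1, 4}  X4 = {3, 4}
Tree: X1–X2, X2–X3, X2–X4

A tree decomposition must satisfy three properties: every vertex lies in some bag; for every edge, both endpoints lie together in some bag; and for every vertex, the bags containing it form a connected subtree. Here edge (1,3) lies in no bag, so the decomposition is invalid.

No — edge (1,3) lies in no bag.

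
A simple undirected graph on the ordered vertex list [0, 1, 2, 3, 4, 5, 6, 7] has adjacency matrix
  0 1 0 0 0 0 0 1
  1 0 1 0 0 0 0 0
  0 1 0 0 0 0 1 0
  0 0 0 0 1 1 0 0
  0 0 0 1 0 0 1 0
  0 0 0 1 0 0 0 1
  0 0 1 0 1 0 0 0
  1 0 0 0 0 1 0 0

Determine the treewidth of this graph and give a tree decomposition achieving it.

The largest bag has 3 vertices, giving width 2; this decomposition certifies tw(G) ≤ 2. Since 4–6–2–1–0–7–5–3–4 is a cycle in G, G is not acyclic. Forests are exactly the graphs of treewidth ≤ 1, so tw(G) ≥ 2. Therefore the treewidth is 2.

Treewidth 2.
Bags: B1 = {2, 4, 6}  B2 = {1, 2, 4}  B3 = {0, 1, 4}  B4 = {0, 4, 7}  B5 = {4, 5, 7}  B6 = {3, 4, 5}
Tree: B1–B2, B2–B3, B3–B4, B4–B5, B5–B6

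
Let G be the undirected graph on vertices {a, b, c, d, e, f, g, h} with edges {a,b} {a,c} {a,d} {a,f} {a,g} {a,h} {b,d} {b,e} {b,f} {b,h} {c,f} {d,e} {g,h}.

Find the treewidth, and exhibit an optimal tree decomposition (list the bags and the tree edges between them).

The largest bag has 3 vertices, giving width 2; this decomposition certifies tw(G) ≤ 2. Conversely, {b, d, e} is a clique of size 3, and the vertices of any clique must share a bag in every tree decomposition; so some bag has ≥ 3 vertices and tw(G) ≥ 2. Combining the bounds, tw(G) = 2.

Treewidth 2.
Bags: B1 = {a, b, h}  B2 = {a, g, h}  B3 = {a, b, d}  B4 = {a, b, f}  B5 = {a, c, f}  B6 = {b, d, e}
Tree: B1–B2, B1–B3, B3–B4, B4–B5, B3–B6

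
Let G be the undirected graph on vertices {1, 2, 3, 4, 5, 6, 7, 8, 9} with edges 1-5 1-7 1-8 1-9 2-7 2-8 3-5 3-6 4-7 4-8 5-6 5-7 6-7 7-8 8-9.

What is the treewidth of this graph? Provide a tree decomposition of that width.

Treewidth 2.
One such decomposition:
Bags: B1 = {1, 7, 8}  B2 = {1, 8, 9}  B3 = {1, 5, 7}  B4 = {5, 6, 7}  B5 = {3, 5, 6}  B6 = {4, 7, 8}  B7 = {2, 7, 8}
Tree: B1–B2, B1–B3, B3–B4, B4–B5, B1–B6, B6–B7

Every bag has size at most 3, so the width is 3 − 1 = 2 and tw(G) ≤ 2. On the other hand G contains the 3-clique {1, 8, 9}. A clique must lie in a single bag of any decomposition, so no decomposition can have width below 2. Therefore the treewidth is 2.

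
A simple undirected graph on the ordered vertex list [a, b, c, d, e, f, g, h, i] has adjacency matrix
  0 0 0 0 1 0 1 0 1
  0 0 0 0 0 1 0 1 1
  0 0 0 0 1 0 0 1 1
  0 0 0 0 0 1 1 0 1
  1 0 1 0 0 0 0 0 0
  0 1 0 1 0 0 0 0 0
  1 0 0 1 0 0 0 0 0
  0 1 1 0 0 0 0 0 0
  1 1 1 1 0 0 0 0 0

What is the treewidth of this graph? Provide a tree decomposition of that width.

Treewidth 3.
Bags: B1 = {b, c, f, h}  B2 = {b, c, f, i}  B3 = {c, d, f, i}  B4 = {c, d, e, i}  B5 = {a, d, e, i}  B6 = {a, d, e, g}
Tree: B1–B2, B2–B3, B3–B4, B4–B5, B5–B6

Each bag holds 4 vertices, so the decomposition has width 3, which upper-bounds the treewidth. For the lower bound: the 4 vertex sets {b,f,h}, {c}, {i}, {a,d,e,g} are disjoint, each induces a connected subgraph, and every pair is joined by at least one edge of G. Contracting each set to a single vertex therefore yields K_{4} as a minor, and since treewidth is minor-monotone, tw(G) ≥ tw(K_{4}) = 3. Combining the bounds, tw(G) = 3.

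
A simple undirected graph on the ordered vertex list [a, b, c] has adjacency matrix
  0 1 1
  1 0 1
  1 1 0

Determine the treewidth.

2

A width-2 tree decomposition is:
Bags: B1 = {a, b, c}
Tree: (single bag)
A single bag containing all 3 vertices is trivially a valid decomposition of width 2. On the other hand G contains the 3-clique {a, b, c}. A clique must lie in a single bag of any decomposition, so no decomposition can have width below 2. Therefore the treewidth is 2.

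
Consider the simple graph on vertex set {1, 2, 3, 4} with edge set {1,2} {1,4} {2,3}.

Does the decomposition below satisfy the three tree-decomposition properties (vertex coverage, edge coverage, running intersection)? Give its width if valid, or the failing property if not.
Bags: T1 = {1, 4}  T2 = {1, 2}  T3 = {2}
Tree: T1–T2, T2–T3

No — vertex 3 appears in no bag.

A tree decomposition must satisfy three properties: every vertex lies in some bag; for every edge, both endpoints lie together in some bag; and for every vertex, the bags containing it form a connected subtree. Here vertex 3 appears in no bag, so the decomposition is invalid.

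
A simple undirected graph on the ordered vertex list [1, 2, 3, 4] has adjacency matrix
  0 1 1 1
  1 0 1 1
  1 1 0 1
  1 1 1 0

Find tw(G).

3

A width-3 tree decomposition is:
Bags: B1 = {1, 2, 3, 4}
Tree: (single bag)
A single bag containing all 4 vertices is trivially a valid decomposition of width 3. For the lower bound, the 4 vertices {1, 2, 3, 4} are pairwise adjacent, and any tree decomposition puts a clique entirely inside one bag — forcing width ≥ 3. Hence tw(G) = 3 exactly.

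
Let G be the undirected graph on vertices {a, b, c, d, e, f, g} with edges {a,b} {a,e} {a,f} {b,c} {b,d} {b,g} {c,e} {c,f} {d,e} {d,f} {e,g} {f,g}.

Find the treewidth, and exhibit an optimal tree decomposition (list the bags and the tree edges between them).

The largest bag has 4 vertices, giving width 3; this decomposition certifies tw(G) ≤ 3. For the lower bound: the 4 vertex sets {b,d}, {c,f}, {e}, {a} are disjoint, each induces a connected subgraph, and every pair is joined by at least one edge of G. Contracting each set to a single vertex therefore yields K_{4} as a minor, and since treewidth is minor-monotone, tw(G) ≥ tw(K_{4}) = 3. Therefore the treewidth is 3.

Treewidth 3.
Bags: B1 = {b, d, e, f}  B2 = {b, c, e, f}  B3 = {a, b, e, f}  B4 = {b, e, f, g}
Tree: B1–B2, B2–B3, B3–B4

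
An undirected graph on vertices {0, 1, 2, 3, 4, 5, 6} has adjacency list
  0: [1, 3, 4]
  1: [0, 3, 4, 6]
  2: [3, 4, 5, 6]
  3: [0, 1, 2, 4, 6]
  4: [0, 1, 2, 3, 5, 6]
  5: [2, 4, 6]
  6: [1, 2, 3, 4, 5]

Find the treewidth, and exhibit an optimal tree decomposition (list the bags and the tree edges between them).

The largest bag has 4 vertices, giving width 3; this decomposition certifies tw(G) ≤ 3. For the lower bound, the 4 vertices {0, 1, 3, 4} are pairwise adjacent, and any tree decomposition puts a clique entirely inside one bag — forcing width ≥ 3. Hence tw(G) = 3 exactly.

Treewidth 3.
Bags: B1 = {0, 1, 3, 4}  B2 = {1, 3, 4, 6}  B3 = {2, 3, 4, 6}  B4 = {2, 4, 5, 6}
Tree: B1–B2, B2–B3, B3–B4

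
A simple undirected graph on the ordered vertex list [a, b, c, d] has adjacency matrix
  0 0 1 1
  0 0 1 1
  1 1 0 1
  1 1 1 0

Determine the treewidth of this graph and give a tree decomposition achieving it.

Each bag holds 3 vertices, so the decomposition has width 2, which upper-bounds the treewidth. For the lower bound, the 3 vertices {a, c, d} are pairwise adjacent, and any tree decomposition puts a clique entirely inside one bag — forcing width ≥ 2. Hence tw(G) = 2 exactly.

Treewidth 2.
One optimal decomposition is:
Bags: B1 = {b, c, d}  B2 = {a, c, d}
Tree: B1–B2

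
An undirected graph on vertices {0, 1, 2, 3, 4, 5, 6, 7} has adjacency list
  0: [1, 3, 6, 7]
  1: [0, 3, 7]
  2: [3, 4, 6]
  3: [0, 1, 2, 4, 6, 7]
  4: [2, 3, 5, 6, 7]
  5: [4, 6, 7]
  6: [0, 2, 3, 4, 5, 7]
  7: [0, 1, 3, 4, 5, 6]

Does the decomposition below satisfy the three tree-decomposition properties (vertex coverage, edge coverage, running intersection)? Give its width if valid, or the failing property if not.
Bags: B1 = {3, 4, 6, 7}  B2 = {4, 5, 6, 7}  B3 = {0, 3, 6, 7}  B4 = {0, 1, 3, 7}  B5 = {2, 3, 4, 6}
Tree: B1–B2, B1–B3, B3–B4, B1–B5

Yes; width 3.

Every vertex of G appears in some bag (union = {0, 1, 2, 3, 4, 5, 6, 7}); every edge is covered by a bag; and for each vertex v the set of bags containing v is connected in the bag tree. The decomposition is therefore valid. The largest bag has 4 vertices, so the width is 3.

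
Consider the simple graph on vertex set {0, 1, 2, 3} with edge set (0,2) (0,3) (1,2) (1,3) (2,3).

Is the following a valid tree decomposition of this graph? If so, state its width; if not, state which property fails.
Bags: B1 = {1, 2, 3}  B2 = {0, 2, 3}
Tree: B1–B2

Checking the three conditions: (i) the bags cover all of {0, 1, 2, 3}; (ii) for each edge, some bag contains both endpoints; (iii) the bags containing any fixed vertex form a subtree. All hold, so the decomposition is valid with width 3 − 1 = 2.

Yes; width 2.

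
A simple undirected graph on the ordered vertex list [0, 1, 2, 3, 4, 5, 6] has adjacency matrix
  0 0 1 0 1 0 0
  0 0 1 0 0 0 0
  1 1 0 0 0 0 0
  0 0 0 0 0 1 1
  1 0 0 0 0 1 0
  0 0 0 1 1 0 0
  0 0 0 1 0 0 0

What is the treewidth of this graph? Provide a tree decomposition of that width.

Treewidth 1.
One optimal decomposition is:
Bags: B1 = {3, 6}  B2 = {3, 5}  B3 = {4, 5}  B4 = {0, 4}  B5 = {0, 2}  B6 = {1, 2}
Tree: B1–B2, B2–B3, B3–B4, B4–B5, B5–B6

The largest bag has 2 vertices, giving width 1; this decomposition certifies tw(G) ≤ 1. Since G has at least one edge (e.g. 6–3), it is not an edgeless graph, so tw(G) ≥ 1. Therefore the treewidth is 1.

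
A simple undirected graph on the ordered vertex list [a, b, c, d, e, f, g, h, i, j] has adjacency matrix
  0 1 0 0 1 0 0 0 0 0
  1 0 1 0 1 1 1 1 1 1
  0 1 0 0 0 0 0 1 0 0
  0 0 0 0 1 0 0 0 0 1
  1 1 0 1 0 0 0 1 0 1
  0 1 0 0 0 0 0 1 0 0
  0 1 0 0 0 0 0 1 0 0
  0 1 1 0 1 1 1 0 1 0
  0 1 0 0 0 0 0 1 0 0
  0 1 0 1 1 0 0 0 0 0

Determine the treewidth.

2

A width-2 tree decomposition is:
Bags: B1 = {d, e, j}  B2 = {b, e, j}  B3 = {b, e, h}  B4 = {b, g, h}  B5 = {b, c, h}  B6 = {b, f, h}  B7 = {a, b, e}  B8 = {b, h, i}
Tree: B1–B2, B2–B3, B3–B4, B4–B5, B3–B6, B2–B7, B6–B8
The largest bag has 3 vertices, giving width 2; this decomposition certifies tw(G) ≤ 2. For the lower bound, the 3 vertices {d, e, j} are pairwise adjacent, and any tree decomposition puts a clique entirely inside one bag — forcing width ≥ 2. Combining the bounds, tw(G) = 2.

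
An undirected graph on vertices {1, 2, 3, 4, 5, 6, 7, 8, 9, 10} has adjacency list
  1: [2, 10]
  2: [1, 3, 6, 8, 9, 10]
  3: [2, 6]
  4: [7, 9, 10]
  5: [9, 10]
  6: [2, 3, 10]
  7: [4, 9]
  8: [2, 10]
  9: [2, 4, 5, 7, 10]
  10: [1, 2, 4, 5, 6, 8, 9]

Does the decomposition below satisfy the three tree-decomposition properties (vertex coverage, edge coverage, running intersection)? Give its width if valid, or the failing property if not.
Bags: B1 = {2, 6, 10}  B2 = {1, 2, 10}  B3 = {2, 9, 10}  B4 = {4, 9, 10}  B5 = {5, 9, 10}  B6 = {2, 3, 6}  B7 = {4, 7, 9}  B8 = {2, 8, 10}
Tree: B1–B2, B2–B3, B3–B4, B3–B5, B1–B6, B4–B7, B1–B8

Yes; width 2.

Checking the three conditions: (i) the bags cover all of {1, 2, 3, 4, 5, 6, 7, 8, 9, 10}; (ii) for each edge, some bag contains both endpoints; (iii) the bags containing any fixed vertex form a subtree. All hold, so the decomposition is valid with width 3 − 1 = 2.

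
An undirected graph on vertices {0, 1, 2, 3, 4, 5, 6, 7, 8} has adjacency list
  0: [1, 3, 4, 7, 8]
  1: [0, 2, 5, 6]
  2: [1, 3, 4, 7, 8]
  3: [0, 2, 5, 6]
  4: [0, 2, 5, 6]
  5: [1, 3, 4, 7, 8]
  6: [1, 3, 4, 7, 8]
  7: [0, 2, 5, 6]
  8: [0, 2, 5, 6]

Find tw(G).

A width-4 tree decomposition is:
Bags: B1 = {0, 2, 3, 5, 6}  B2 = {0, 1, 2, 5, 6}  B3 = {0, 2, 4, 5, 6}  B4 = {0, 2, 5, 6, 7}  B5 = {0, 2, 5, 6, 8}
Tree: B1–B2, B2–B3, B3–B4, B4–B5
Each bag holds 5 vertices, so the decomposition has width 4, which upper-bounds the treewidth. For the lower bound: the 5 vertex sets {2,3}, {1,6}, {4,5}, {0}, {7} are disjoint, each induces a connected subgraph, and every pair is joined by at least one edge of G. Contracting each set to a single vertex therefore yields K_{5} as a minor, and since treewidth is minor-monotone, tw(G) ≥ tw(K_{5}) = 4. The upper and lower bounds meet at 4, so that is the treewidth.

4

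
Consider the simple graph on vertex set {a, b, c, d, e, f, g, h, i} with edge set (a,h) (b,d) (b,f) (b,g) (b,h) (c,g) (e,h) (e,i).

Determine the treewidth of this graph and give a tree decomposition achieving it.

Every bag has size at most 2, so the width is 2 − 1 = 1 and tw(G) ≤ 1. Since G has at least one edge (e.g. h–e), it is not an edgeless graph, so tw(G) ≥ 1. The upper and lower bounds meet at 1, so that is the treewidth.

Treewidth 1.
One such decomposition:
Bags: B1 = {e, h}  B2 = {a, h}  B3 = {b, h}  B4 = {b, f}  B5 = {e, i}  B6 = {b, g}  B7 = {c, g}  B8 = {b, d}
Tree: B1–B2, B1–B3, B3–B4, B1–B5, B3–B6, B6–B7, B3–B8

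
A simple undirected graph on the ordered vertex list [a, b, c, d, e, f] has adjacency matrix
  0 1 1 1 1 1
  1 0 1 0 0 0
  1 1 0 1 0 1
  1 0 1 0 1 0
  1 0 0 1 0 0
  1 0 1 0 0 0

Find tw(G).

A width-2 tree decomposition is:
Bags: B1 = {a, c, d}  B2 = {a, d, e}  B3 = {a, c, f}  B4 = {a, b, c}
Tree: B1–B2, B1–B3, B1–B4
The largest bag has 3 vertices, giving width 2; this decomposition certifies tw(G) ≤ 2. On the other hand G contains the 3-clique {a, d, e}. A clique must lie in a single bag of any decomposition, so no decomposition can have width below 2. Therefore the treewidth is 2.

2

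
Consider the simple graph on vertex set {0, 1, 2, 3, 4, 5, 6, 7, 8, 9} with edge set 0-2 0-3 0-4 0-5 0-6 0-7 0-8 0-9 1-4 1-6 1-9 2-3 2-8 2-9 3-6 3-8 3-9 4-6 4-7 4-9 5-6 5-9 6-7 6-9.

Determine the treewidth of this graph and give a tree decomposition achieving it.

Treewidth 3.
One optimal decomposition is:
Bags: B1 = {0, 3, 6, 9}  B2 = {0, 2, 3, 9}  B3 = {0, 4, 6, 9}  B4 = {1, 4, 6, 9}  B5 = {0, 5, 6, 9}  B6 = {0, 4, 6, 7}  B7 = {0, 2, 3, 8}
Tree: B1–B2, B1–B3, B3–B4, B3–B5, B3–B6, B2–B7

The largest bag has 4 vertices, giving width 3; this decomposition certifies tw(G) ≤ 3. On the other hand G contains the 4-clique {0, 2, 3, 8}. A clique must lie in a single bag of any decomposition, so no decomposition can have width below 3. Hence tw(G) = 3 exactly.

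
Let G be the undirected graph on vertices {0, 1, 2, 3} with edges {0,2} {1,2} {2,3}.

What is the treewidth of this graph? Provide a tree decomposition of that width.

Treewidth 1.
One optimal decomposition is:
Bags: B1 = {0, 2}  B2 = {1, 2}  B3 = {2, 3}
Tree: B1–B2, B1–B3

Every bag has size at most 2, so the width is 2 − 1 = 1 and tw(G) ≤ 1. Since G has at least one edge (e.g. 0–2), it is not an edgeless graph, so tw(G) ≥ 1. Therefore the treewidth is 1.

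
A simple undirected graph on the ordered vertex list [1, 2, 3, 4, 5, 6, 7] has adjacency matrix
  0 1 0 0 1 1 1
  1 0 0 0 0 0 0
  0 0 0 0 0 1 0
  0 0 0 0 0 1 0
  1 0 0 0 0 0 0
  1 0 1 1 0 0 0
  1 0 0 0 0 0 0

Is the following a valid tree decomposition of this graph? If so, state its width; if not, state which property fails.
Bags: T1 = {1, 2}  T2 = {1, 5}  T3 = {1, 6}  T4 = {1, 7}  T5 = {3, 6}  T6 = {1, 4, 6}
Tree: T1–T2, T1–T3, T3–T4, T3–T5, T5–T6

No — bags containing vertex 1 are not connected in the tree.

A tree decomposition must satisfy three properties: every vertex lies in some bag; for every edge, both endpoints lie together in some bag; and for every vertex, the bags containing it form a connected subtree. Here bags containing vertex 1 are not connected in the tree, so the decomposition is invalid.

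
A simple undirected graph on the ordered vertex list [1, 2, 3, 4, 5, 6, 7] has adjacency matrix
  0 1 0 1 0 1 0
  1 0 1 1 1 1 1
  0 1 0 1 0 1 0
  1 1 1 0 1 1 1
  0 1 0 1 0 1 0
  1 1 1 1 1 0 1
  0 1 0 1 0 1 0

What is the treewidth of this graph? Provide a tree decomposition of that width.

The largest bag has 4 vertices, giving width 3; this decomposition certifies tw(G) ≤ 3. For the lower bound, the 4 vertices {1, 2, 4, 6} are pairwise adjacent, and any tree decomposition puts a clique entirely inside one bag — forcing width ≥ 3. Therefore the treewidth is 3.

Treewidth 3.
Bags: B1 = {2, 4, 6, 7}  B2 = {1, 2, 4, 6}  B3 = {2, 3, 4, 6}  B4 = {2, 4, 5, 6}
Tree: B1–B2, B2–B3, B2–B4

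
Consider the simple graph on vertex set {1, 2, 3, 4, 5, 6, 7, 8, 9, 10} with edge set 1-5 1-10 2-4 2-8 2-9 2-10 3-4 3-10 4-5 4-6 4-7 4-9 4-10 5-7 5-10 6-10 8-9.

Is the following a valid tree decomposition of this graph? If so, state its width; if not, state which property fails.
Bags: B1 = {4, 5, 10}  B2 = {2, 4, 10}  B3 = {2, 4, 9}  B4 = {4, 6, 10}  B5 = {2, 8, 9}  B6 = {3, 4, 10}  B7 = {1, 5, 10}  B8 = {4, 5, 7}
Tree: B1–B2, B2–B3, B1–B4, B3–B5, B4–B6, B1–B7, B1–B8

Vertex coverage: the bags together contain {1, 2, 3, 4, 5, 6, 7, 8, 9, 10}, the full vertex set. Edge coverage: each edge of G has both endpoints in at least one bag. Running intersection: for every vertex, the bags containing it form a connected subtree. All three properties hold, so this is a valid tree decomposition of width max|bag| − 1 = 2, and hence tw(G) ≤ 2.

Yes; width 2.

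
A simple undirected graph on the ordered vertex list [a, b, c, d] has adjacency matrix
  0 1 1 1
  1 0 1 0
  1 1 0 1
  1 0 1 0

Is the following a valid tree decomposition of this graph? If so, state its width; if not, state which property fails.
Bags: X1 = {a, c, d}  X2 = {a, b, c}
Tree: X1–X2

Checking the three conditions: (i) the bags cover all of {a, b, c, d}; (ii) for each edge, some bag contains both endpoints; (iii) the bags containing any fixed vertex form a subtree. All hold, so the decomposition is valid with width 3 − 1 = 2.

Yes; width 2.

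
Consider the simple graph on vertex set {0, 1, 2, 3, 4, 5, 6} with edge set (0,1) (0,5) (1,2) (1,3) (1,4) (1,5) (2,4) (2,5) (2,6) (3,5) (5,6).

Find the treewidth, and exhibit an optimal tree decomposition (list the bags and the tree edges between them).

Treewidth 2.
One optimal decomposition is:
Bags: B1 = {1, 3, 5}  B2 = {1, 2, 5}  B3 = {2, 5, 6}  B4 = {0, 1, 5}  B5 = {1, 2, 4}
Tree: B1–B2, B2–B3, B1–B4, B2–B5

Each bag holds 3 vertices, so the decomposition has width 2, which upper-bounds the treewidth. For the lower bound, the 3 vertices {1, 2, 4} are pairwise adjacent, and any tree decomposition puts a clique entirely inside one bag — forcing width ≥ 2. Hence tw(G) = 2 exactly.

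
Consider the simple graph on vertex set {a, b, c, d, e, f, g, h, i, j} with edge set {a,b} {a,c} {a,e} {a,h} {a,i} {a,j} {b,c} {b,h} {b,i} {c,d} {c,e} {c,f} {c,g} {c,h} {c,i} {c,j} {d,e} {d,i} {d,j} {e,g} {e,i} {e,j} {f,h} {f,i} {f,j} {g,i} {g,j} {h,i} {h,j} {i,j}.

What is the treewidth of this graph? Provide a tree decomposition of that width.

The largest bag has 5 vertices, giving width 4; this decomposition certifies tw(G) ≤ 4. Conversely, {c, d, e, i, j} is a clique of size 5, and the vertices of any clique must share a bag in every tree decomposition; so some bag has ≥ 5 vertices and tw(G) ≥ 4. Hence tw(G) = 4 exactly.

Treewidth 4.
One optimal decomposition is:
Bags: B1 = {c, d, e, i, j}  B2 = {c, e, g, i, j}  B3 = {a, c, e, i, j}  B4 = {a, c, h, i, j}  B5 = {a, b, c, h, i}  B6 = {c, f, h, i, j}
Tree: B1–B2, B2–B3, B3–B4, B4–B5, B4–B6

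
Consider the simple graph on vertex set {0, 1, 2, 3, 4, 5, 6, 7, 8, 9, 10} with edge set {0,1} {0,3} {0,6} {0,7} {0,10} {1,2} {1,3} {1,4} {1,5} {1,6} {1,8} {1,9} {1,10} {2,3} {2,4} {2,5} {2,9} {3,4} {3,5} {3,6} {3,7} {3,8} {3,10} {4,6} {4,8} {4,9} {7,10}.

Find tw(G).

3

A width-3 tree decomposition is:
Bags: B1 = {1, 3, 4, 8}  B2 = {1, 2, 3, 4}  B3 = {1, 3, 4, 6}  B4 = {0, 1, 3, 6}  B5 = {1, 2, 4, 9}  B6 = {0, 1, 3, 10}  B7 = {0, 3, 7, 10}  B8 = {1, 2, 3, 5}
Tree: B1–B2, B1–B3, B3–B4, B2–B5, B4–B6, B6–B7, B2–B8
The largest bag has 4 vertices, giving width 3; this decomposition certifies tw(G) ≤ 3. For the lower bound, the 4 vertices {1, 2, 4, 9} are pairwise adjacent, and any tree decomposition puts a clique entirely inside one bag — forcing width ≥ 3. Therefore the treewidth is 3.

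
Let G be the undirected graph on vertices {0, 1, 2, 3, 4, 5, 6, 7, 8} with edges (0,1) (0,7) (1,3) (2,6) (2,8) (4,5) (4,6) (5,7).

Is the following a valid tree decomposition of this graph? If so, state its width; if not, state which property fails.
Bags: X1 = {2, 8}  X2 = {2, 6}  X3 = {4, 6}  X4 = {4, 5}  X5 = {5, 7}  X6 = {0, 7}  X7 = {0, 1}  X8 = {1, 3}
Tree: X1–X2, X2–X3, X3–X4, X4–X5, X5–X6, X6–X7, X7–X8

Every vertex of G appears in some bag (union = {0, 1, 2, 3, 4, 5, 6, 7, 8}); every edge is covered by a bag; and for each vertex v the set of bags containing v is connected in the bag tree. The decomposition is therefore valid. The largest bag has 2 vertices, so the width is 1.

Yes; width 1.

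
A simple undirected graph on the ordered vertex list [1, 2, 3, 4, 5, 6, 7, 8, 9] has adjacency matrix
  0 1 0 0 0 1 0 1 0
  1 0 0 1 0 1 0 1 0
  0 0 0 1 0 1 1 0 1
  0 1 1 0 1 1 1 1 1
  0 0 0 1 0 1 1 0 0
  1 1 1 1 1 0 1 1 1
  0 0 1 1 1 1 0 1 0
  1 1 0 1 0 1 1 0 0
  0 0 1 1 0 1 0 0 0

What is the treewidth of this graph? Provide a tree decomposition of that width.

Each bag holds 4 vertices, so the decomposition has width 3, which upper-bounds the treewidth. For the lower bound, the 4 vertices {1, 2, 6, 8} are pairwise adjacent, and any tree decomposition puts a clique entirely inside one bag — forcing width ≥ 3. Therefore the treewidth is 3.

Treewidth 3.
One optimal decomposition is:
Bags: B1 = {4, 6, 7, 8}  B2 = {3, 4, 6, 7}  B3 = {2, 4, 6, 8}  B4 = {1, 2, 6, 8}  B5 = {3, 4, 6, 9}  B6 = {4, 5, 6, 7}
Tree: B1–B2, B1–B3, B3–B4, B2–B5, B2–B6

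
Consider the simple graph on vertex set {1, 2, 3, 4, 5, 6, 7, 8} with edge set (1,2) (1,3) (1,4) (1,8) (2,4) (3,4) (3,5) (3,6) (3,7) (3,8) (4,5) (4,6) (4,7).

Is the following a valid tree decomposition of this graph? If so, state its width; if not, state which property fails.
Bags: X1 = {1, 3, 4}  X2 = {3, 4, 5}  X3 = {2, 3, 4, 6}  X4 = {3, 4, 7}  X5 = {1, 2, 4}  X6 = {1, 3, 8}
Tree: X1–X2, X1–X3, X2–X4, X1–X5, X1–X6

No — bags containing vertex 2 are not connected in the tree.

A tree decomposition must satisfy three properties: every vertex lies in some bag; for every edge, both endpoints lie together in some bag; and for every vertex, the bags containing it form a connected subtree. Here bags containing vertex 2 are not connected in the tree, so the decomposition is invalid.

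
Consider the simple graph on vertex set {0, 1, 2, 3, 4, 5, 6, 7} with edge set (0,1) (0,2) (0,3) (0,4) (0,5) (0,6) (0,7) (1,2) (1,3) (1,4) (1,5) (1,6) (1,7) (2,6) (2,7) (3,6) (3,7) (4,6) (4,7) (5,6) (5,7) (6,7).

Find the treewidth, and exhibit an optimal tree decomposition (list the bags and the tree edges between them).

The largest bag has 5 vertices, giving width 4; this decomposition certifies tw(G) ≤ 4. Conversely, {0, 1, 2, 6, 7} is a clique of size 5, and the vertices of any clique must share a bag in every tree decomposition; so some bag has ≥ 5 vertices and tw(G) ≥ 4. Combining the bounds, tw(G) = 4.

Treewidth 4.
One such decomposition:
Bags: B1 = {0, 1, 2, 6, 7}  B2 = {0, 1, 3, 6, 7}  B3 = {0, 1, 4, 6, 7}  B4 = {0, 1, 5, 6, 7}
Tree: B1–B2, B2–B3, B3–B4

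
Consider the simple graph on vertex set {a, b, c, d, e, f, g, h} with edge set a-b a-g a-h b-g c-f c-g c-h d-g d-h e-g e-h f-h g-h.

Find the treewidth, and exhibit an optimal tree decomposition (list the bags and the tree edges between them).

Treewidth 2.
One such decomposition:
Bags: B1 = {d, g, h}  B2 = {a, g, h}  B3 = {c, g, h}  B4 = {e, g, h}  B5 = {a, b, g}  B6 = {c, f, h}
Tree: B1–B2, B1–B3, B3–B4, B2–B5, B3–B6

The largest bag has 3 vertices, giving width 2; this decomposition certifies tw(G) ≤ 2. Conversely, {d, g, h} is a clique of size 3, and the vertices of any clique must share a bag in every tree decomposition; so some bag has ≥ 3 vertices and tw(G) ≥ 2. Combining the bounds, tw(G) = 2.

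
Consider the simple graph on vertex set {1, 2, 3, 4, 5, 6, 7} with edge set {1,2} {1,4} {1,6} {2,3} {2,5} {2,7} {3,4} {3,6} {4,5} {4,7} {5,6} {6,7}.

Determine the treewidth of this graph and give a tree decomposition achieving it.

Treewidth 3.
Bags: B1 = {2, 4, 5, 6}  B2 = {2, 3, 4, 6}  B3 = {2, 4, 6, 7}  B4 = {1, 2, 4, 6}
Tree: B1–B2, B2–B3, B3–B4

Each bag holds 4 vertices, so the decomposition has width 3, which upper-bounds the treewidth. For the lower bound: the 4 vertex sets {4,5}, {2,3}, {6}, {7} are disjoint, each induces a connected subgraph, and every pair is joined by at least one edge of G. Contracting each set to a single vertex therefore yields K_{4} as a minor, and since treewidth is minor-monotone, tw(G) ≥ tw(K_{4}) = 3. Combining the bounds, tw(G) = 3.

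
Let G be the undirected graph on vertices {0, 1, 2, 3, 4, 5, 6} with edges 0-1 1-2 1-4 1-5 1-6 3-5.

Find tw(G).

1

A width-1 tree decomposition is:
Bags: B1 = {3, 5}  B2 = {1, 5}  B3 = {1, 6}  B4 = {1, 4}  B5 = {0, 1}  B6 = {1, 2}
Tree: B1–B2, B2–B3, B3–B4, B2–B5, B5–B6
Every bag has size at most 2, so the width is 2 − 1 = 1 and tw(G) ≤ 1. Any graph with an edge has treewidth ≥ 1, and G has the edge 5–3. Hence tw(G) = 1 exactly.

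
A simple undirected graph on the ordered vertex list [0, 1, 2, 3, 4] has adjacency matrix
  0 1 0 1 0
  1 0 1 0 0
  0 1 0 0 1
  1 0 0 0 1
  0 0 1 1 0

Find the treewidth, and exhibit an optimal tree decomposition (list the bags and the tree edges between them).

Treewidth 2.
Bags: B1 = {1, 2, 4}  B2 = {0, 1, 4}  B3 = {0, 3, 4}
Tree: B1–B2, B2–B3

Every bag has size at most 3, so the width is 3 − 1 = 2 and tw(G) ≤ 2. Since 4–2–1–0–3–4 is a cycle in G, G is not acyclic. Forests are exactly the graphs of treewidth ≤ 1, so tw(G) ≥ 2. Hence tw(G) = 2 exactly.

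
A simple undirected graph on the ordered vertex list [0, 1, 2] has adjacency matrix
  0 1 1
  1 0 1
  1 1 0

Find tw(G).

2

A width-2 tree decomposition is:
Bags: B1 = {0, 1, 2}
Tree: (single bag)
With just one bag of size 3, the width is 3 − 1 = 2, so tw(G) ≤ 2. For the lower bound, the 3 vertices {0, 1, 2} are pairwise adjacent, and any tree decomposition puts a clique entirely inside one bag — forcing width ≥ 2. Therefore the treewidth is 2.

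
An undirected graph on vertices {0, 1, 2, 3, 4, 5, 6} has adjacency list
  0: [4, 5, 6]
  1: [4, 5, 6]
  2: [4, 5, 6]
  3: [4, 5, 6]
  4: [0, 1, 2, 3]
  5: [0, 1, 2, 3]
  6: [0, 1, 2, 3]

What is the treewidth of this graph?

3

A width-3 tree decomposition is:
Bags: B1 = {3, 4, 5, 6}  B2 = {1, 4, 5, 6}  B3 = {0, 4, 5, 6}  B4 = {2, 4, 5, 6}
Tree: B1–B2, B2–B3, B3–B4
The largest bag has 4 vertices, giving width 3; this decomposition certifies tw(G) ≤ 3. For the lower bound: the 4 vertex sets {3,4}, {1,5}, {6}, {0} are disjoint, each induces a connected subgraph, and every pair is joined by at least one edge of G. Contracting each set to a single vertex therefore yields K_{4} as a minor, and since treewidth is minor-monotone, tw(G) ≥ tw(K_{4}) = 3. Hence tw(G) = 3 exactly.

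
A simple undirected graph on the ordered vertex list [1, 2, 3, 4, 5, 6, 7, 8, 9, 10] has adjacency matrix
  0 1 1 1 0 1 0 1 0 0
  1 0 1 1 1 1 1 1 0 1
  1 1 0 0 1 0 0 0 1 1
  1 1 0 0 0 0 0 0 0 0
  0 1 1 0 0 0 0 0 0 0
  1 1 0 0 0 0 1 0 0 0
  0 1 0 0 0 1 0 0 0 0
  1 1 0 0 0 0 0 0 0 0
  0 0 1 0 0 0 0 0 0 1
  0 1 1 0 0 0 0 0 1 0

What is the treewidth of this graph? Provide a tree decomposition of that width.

Treewidth 2.
Bags: B1 = {2, 3, 10}  B2 = {1, 2, 3}  B3 = {2, 3, 5}  B4 = {1, 2, 4}  B5 = {1, 2, 8}  B6 = {1, 2, 6}  B7 = {2, 6, 7}  B8 = {3, 9, 10}
Tree: B1–B2, B2–B3, B2–B4, B2–B5, B5–B6, B6–B7, B1–B8

Every bag has size at most 3, so the width is 3 − 1 = 2 and tw(G) ≤ 2. For the lower bound, the 3 vertices {3, 9, 10} are pairwise adjacent, and any tree decomposition puts a clique entirely inside one bag — forcing width ≥ 2. Combining the bounds, tw(G) = 2.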